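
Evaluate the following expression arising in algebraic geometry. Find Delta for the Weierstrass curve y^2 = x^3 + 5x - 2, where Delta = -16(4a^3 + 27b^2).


Compute each component:
4a^3 = 4*5^3 = 4*125 = 500
27b^2 = 27*(-2)^2 = 27*4 = 108
4a^3 + 27b^2 = 500 + 108 = 608
Delta = -16*608 = -9728

-9728


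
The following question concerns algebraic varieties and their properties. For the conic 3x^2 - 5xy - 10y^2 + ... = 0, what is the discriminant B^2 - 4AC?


The discriminant of a conic Ax^2 + Bxy + Cy^2 + ... = 0 is B^2 - 4AC.
B^2 = (-5)^2 = 25
4AC = 4*3*(-10) = -120
Discriminant = 25 + 120 = 145

145


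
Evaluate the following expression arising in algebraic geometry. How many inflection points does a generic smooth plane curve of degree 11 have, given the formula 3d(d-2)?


For a general smooth plane curve C of degree d, the inflection points are
the intersection of C with its Hessian curve, which has degree 3(d-2).
By Bezout, the total intersection number is d * 3(d-2) = 11 * 27 = 297.
For a general curve every flex is ordinary, so each contributes
multiplicity 1 to C·Hess(C), and the number of distinct inflection
points is 3d(d-2).
Inflection points = 3*11*(11-2) = 3*11*9 = 297

297


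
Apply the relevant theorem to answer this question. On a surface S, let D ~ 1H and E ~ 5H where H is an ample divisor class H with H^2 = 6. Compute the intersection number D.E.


Using bilinearity of the intersection pairing on a surface S:
(aH).(bH) = ab * (H.H)
We have H^2 = 6.
D.E = (1H).(5H) = 1*5*6
= 5*6
= 30

30


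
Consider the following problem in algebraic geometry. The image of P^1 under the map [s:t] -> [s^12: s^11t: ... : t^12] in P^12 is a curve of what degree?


The rational normal curve in P^12 is the image of P^1 under the 12-uple Veronese.
A general hyperplane in P^12 pulls back to a degree-12 form on P^1, which has 12 zeros,
so the curve meets a general hyperplane in 12 points. Degree = 12.

12


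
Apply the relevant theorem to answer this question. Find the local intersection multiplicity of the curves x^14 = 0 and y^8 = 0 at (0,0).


The intersection multiplicity of V(x^a) and V(y^b) at the origin is:
I(O; V(x^14), V(y^8)) = dim_k(k[x,y]/(x^14, y^8))
A basis for k[x,y]/(x^14, y^8) is the set of monomials x^i * y^j
where 0 <= i < 14 and 0 <= j < 8.
The number of such monomials is 14 * 8 = 112

112


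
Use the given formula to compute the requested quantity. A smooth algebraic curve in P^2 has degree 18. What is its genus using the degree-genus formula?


Using the genus formula for smooth plane curves:
g = (d-1)(d-2)/2
g = (18-1)(18-2)/2
g = 17*16/2
g = 272/2 = 136

136


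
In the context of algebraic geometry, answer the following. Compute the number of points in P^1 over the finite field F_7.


P^1(F_7) has (q^(n+1) - 1)/(q - 1) points.
= 7^1 + 7^0
= 7 + 1
= 8

8


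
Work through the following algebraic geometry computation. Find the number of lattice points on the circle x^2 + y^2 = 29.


Systematically check integer values of x where x^2 <= 29.
For each valid x, check if 29 - x^2 is a perfect square.
x=2: 29 - 4 = 25, sqrt = 5 (valid)
x=5: 29 - 25 = 4, sqrt = 2 (valid)
Total integer solutions found: 8

8


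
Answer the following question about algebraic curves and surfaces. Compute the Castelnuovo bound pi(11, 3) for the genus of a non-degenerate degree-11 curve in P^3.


Castelnuovo's bound: write d - 1 = m(r-1) + epsilon with 0 <= epsilon < r-1.
d - 1 = 11 - 1 = 10
r - 1 = 3 - 1 = 2
10 = 5*2 + 0, so m = 5, epsilon = 0
pi(d, r) = m(m-1)(r-1)/2 + m*epsilon
= 5*4*2/2 + 5*0
= 40/2 + 0
= 20 + 0 = 20

20


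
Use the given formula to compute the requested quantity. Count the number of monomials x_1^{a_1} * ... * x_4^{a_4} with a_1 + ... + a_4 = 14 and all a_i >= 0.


The number of degree-14 monomials in 4 variables is C(d+n-1, n-1).
= C(14+4-1, 4-1) = C(17, 3)
= 680

680


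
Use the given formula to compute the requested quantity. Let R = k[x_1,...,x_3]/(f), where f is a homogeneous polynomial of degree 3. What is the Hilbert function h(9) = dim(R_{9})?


For R = k[x_1,...,x_n]/(f) with f homogeneous of degree e:
The Hilbert series is (1 - t^e)/(1 - t)^n.
So h(d) = C(d+n-1, n-1) - C(d-e+n-1, n-1) for d >= e.
With n=3, e=3, d=9:
C(9+3-1, 3-1) = C(11, 2) = 55
C(9-3+3-1, 3-1) = C(8, 2) = 28
h(9) = 55 - 28 = 27

27


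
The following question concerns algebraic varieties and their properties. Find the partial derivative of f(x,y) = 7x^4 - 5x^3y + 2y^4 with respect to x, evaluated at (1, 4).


df/dx = 4*7*x^3 + 3*(-5)*x^2*y
At (1,4): 4*7*1^3 + 3*(-5)*1^2*4
= 28 - 60
= -32

-32


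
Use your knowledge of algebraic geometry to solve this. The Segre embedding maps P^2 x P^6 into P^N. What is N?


The Segre embedding maps P^m x P^n into P^N via
all products of coordinates from each factor.
N = (m+1)(n+1) - 1
N = (2+1)(6+1) - 1
N = 3*7 - 1
N = 21 - 1 = 20

20


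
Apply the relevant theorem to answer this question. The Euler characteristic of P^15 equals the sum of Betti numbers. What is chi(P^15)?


The complex projective space P^15 has one cell in each even real dimension 0, 2, ..., 30.
The cohomology groups are H^{2k}(P^15) = Z for k = 0,...,15, and 0 otherwise.
Euler characteristic = sum of Betti numbers = 1 per even-dimensional cohomology group.
chi(P^15) = 15 + 1 = 16

16


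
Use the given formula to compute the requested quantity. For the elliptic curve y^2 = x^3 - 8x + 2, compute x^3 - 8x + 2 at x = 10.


Compute x^3 - 8x + 2 at x = 10:
x^3 = 10^3 = 1000
(-8)*x = (-8)*10 = -80
Sum: 1000 - 80 + 2 = 922

922


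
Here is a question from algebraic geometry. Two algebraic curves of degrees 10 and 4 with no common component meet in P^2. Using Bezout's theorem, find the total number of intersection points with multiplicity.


Bezout's theorem states the intersection count equals the product of degrees.
Intersection count = 10 * 4 = 40

40


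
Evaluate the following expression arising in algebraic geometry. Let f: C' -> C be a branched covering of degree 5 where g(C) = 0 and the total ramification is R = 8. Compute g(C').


Riemann-Hurwitz formula: 2g' - 2 = d(2g - 2) + R
Given: d = 5, g = 0, R = 8
2g' - 2 = 5*(2*0 - 2) + 8
2g' - 2 = 5*(-2) + 8
2g' - 2 = -10 + 8 = -2
2g' = 0
g' = 0

0


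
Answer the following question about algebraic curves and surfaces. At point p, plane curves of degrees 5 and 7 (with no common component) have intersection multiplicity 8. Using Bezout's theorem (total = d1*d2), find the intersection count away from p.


By Bezout's theorem, the total intersection number is d1 * d2.
Total = 5 * 7 = 35
Intersection multiplicity at p = 8
Remaining intersections = 35 - 8 = 27

27


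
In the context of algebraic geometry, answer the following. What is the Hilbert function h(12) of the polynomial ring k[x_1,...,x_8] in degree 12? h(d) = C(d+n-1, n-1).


The Hilbert function for the polynomial ring in 8 variables is:
h(d) = C(d+n-1, n-1)
h(12) = C(12+8-1, 8-1) = C(19, 7)
= 19! / (7! * 12!)
= 50388

50388


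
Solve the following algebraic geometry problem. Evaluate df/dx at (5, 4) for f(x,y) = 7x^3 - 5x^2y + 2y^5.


df/dx = 3*7*x^2 + 2*(-5)*x^1*y
At (5,4): 3*7*5^2 + 2*(-5)*5^1*4
= 525 - 200
= 325

325


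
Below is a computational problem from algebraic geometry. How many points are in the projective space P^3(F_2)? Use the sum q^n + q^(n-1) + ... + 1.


P^3(F_2) has (q^(n+1) - 1)/(q - 1) points.
= 2^3 + 2^2 + 2^1 + 2^0
= 8 + 4 + 2 + 1
= 15

15


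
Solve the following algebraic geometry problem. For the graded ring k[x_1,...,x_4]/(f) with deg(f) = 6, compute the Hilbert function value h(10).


For R = k[x_1,...,x_n]/(f) with f homogeneous of degree e:
The Hilbert series is (1 - t^e)/(1 - t)^n.
So h(d) = C(d+n-1, n-1) - C(d-e+n-1, n-1) for d >= e.
With n=4, e=6, d=10:
C(10+4-1, 4-1) = C(13, 3) = 286
C(10-6+4-1, 4-1) = C(7, 3) = 35
h(10) = 286 - 35 = 251

251


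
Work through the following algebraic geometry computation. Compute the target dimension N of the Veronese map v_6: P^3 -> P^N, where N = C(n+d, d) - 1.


The Veronese embedding v_d: P^n -> P^N maps each point to all
degree-d monomials in n+1 homogeneous coordinates.
N = C(n+d, d) - 1
N = C(3+6, 6) - 1
N = C(9, 6) - 1
C(9, 6) = 84
N = 84 - 1 = 83

83


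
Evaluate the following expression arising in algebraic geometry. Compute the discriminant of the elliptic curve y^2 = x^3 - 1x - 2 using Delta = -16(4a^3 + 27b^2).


Compute each component:
4a^3 = 4*(-1)^3 = 4*(-1) = -4
27b^2 = 27*(-2)^2 = 27*4 = 108
4a^3 + 27b^2 = -4 + 108 = 104
Delta = -16*104 = -1664

-1664


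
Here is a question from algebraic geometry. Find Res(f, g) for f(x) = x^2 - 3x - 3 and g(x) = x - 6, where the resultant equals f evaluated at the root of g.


For Res(f, x - c), we evaluate f at x = c.
f(6) = 6^2 - 3*6 - 3
= 36 - 18 - 3
= 18 - 3 = 15
Res(f, g) = 15

15


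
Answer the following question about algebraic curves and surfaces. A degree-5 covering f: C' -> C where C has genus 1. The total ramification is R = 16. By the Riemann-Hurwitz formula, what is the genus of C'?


Riemann-Hurwitz formula: 2g' - 2 = d(2g - 2) + R
Given: d = 5, g = 1, R = 16
2g' - 2 = 5*(2*1 - 2) + 16
2g' - 2 = 5*0 + 16
2g' - 2 = 0 + 16 = 16
2g' = 18
g' = 9

9


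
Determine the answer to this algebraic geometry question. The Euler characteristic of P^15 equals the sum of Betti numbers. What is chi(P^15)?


The complex projective space P^15 has one cell in each even real dimension 0, 2, ..., 30.
The cohomology groups are H^{2k}(P^15) = Z for k = 0,...,15, and 0 otherwise.
Euler characteristic = sum of Betti numbers = 1 per even-dimensional cohomology group.
chi(P^15) = 15 + 1 = 16

16


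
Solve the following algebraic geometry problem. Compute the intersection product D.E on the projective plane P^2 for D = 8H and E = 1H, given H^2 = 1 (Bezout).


Using bilinearity of the intersection pairing on the projective plane P^2:
(aH).(bH) = ab * (H.H)
We have H^2 = 1 (Bezout).
D.E = (8H).(1H) = 8*1*1
= 8*1
= 8

8


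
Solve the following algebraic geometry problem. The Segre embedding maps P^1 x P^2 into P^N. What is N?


The Segre embedding maps P^m x P^n into P^N via
all products of coordinates from each factor.
N = (m+1)(n+1) - 1
N = (1+1)(2+1) - 1
N = 2*3 - 1
N = 6 - 1 = 5

5


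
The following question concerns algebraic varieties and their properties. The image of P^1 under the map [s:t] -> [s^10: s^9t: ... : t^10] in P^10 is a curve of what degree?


The rational normal curve in P^10 is the image of P^1 under the 10-uple Veronese.
A general hyperplane in P^10 pulls back to a degree-10 form on P^1, which has 10 zeros,
so the curve meets a general hyperplane in 10 points. Degree = 10.

10


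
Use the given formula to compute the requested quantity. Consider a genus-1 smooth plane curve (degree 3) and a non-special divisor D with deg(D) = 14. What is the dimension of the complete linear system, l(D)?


First, compute the genus of a smooth plane curve of degree 3:
g = (d-1)(d-2)/2 = (3-1)(3-2)/2 = 1
For a non-special divisor D (i.e., h^1(D) = 0), Riemann-Roch gives:
l(D) = deg(D) - g + 1
Since deg(D) = 14 >= 2g - 1 = 1, D is non-special.
l(D) = 14 - 1 + 1 = 14

14


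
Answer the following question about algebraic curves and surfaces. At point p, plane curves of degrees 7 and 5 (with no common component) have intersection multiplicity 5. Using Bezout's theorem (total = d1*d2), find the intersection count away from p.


By Bezout's theorem, the total intersection number is d1 * d2.
Total = 7 * 5 = 35
Intersection multiplicity at p = 5
Remaining intersections = 35 - 5 = 30

30


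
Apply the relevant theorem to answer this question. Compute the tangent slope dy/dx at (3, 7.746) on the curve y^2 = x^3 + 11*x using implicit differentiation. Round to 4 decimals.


Using implicit differentiation of y^2 = x^3 + 11*x:
2y * dy/dx = 3x^2 + 11
dy/dx = (3x^2 + 11)/(2y)
Numerator: 3*3^2 + 11 = 38
Denominator: 2*7.746 = 15.492
dy/dx = 38/15.492 = 2.4529

2.4529


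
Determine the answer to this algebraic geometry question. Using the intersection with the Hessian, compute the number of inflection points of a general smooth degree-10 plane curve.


For a general smooth plane curve C of degree d, the inflection points are
the intersection of C with its Hessian curve, which has degree 3(d-2).
By Bezout, the total intersection number is d * 3(d-2) = 10 * 24 = 240.
For a general curve every flex is ordinary, so each contributes
multiplicity 1 to C·Hess(C), and the number of distinct inflection
points is 3d(d-2).
Inflection points = 3*10*(10-2) = 3*10*8 = 240

240


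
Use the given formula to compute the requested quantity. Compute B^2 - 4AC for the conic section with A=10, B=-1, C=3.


The discriminant of a conic Ax^2 + Bxy + Cy^2 + ... = 0 is B^2 - 4AC.
B^2 = (-1)^2 = 1
4AC = 4*10*3 = 120
Discriminant = 1 - 120 = -119

-119


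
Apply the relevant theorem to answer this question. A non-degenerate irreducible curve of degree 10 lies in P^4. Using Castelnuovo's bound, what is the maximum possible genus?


Castelnuovo's bound: write d - 1 = m(r-1) + epsilon with 0 <= epsilon < r-1.
d - 1 = 10 - 1 = 9
r - 1 = 4 - 1 = 3
9 = 3*3 + 0, so m = 3, epsilon = 0
pi(d, r) = m(m-1)(r-1)/2 + m*epsilon
= 3*2*3/2 + 3*0
= 18/2 + 0
= 9 + 0 = 9

9


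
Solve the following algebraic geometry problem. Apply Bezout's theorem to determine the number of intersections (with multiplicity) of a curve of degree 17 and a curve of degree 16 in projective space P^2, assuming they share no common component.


Bezout's theorem states the intersection count equals the product of degrees.
Intersection count = 17 * 16 = 272

272


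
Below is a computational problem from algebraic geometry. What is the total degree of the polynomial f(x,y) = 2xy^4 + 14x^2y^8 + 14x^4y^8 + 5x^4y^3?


Examine each term for its total degree (sum of exponents).
  Term '2xy^4' has total degree 1+4 = 5.
  Term '14x^2y^8' has total degree 2+8 = 10.
  Term '14x^4y^8' has total degree 4+8 = 12.
  Term '5x^4y^3' has total degree 4+3 = 7.
The maximum total degree among all terms is 12.

12


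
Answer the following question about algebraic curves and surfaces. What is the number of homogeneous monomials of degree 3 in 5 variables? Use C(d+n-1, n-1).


The number of degree-3 monomials in 5 variables is C(d+n-1, n-1).
= C(3+5-1, 5-1) = C(7, 4)
= 35

35


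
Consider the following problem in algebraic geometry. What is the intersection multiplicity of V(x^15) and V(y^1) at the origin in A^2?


The intersection multiplicity of V(x^a) and V(y^b) at the origin is:
I(O; V(x^15), V(y^1)) = dim_k(k[x,y]/(x^15, y^1))
A basis for k[x,y]/(x^15, y^1) is the set of monomials x^i * y^j
where 0 <= i < 15 and 0 <= j < 1.
The number of such monomials is 15 * 1 = 15

15


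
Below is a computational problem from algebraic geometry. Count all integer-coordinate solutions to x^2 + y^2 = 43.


Systematically check integer values of x where x^2 <= 43.
For each valid x, check if 43 - x^2 is a perfect square.
Total integer solutions found: 0

0


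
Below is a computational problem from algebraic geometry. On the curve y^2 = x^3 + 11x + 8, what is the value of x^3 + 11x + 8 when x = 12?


Compute x^3 + 11x + 8 at x = 12:
x^3 = 12^3 = 1728
11*x = 11*12 = 132
Sum: 1728 + 132 + 8 = 1868

1868


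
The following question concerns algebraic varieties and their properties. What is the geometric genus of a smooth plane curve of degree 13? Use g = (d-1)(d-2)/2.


Using the genus formula for smooth plane curves:
g = (d-1)(d-2)/2
g = (13-1)(13-2)/2
g = 12*11/2
g = 132/2 = 66

66


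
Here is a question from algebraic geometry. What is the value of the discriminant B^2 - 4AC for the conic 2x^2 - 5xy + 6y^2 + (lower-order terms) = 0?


The discriminant of a conic Ax^2 + Bxy + Cy^2 + ... = 0 is B^2 - 4AC.
B^2 = (-5)^2 = 25
4AC = 4*2*6 = 48
Discriminant = 25 - 48 = -23

-23


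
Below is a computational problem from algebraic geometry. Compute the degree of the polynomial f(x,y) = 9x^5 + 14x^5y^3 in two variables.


Examine each term for its total degree (sum of exponents).
  Term '9x^5' has total degree 5+0 = 5.
  Term '14x^5y^3' has total degree 5+3 = 8.
The maximum total degree among all terms is 8.

8


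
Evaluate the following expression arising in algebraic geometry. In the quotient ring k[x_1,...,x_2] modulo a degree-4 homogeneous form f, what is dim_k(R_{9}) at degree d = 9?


For R = k[x_1,...,x_n]/(f) with f homogeneous of degree e:
The Hilbert series is (1 - t^e)/(1 - t)^n.
So h(d) = C(d+n-1, n-1) - C(d-e+n-1, n-1) for d >= e.
With n=2, e=4, d=9:
C(9+2-1, 2-1) = C(10, 1) = 10
C(9-4+2-1, 2-1) = C(6, 1) = 6
h(9) = 10 - 6 = 4

4


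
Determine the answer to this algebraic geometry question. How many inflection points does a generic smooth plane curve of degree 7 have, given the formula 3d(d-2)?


For a general smooth plane curve C of degree d, the inflection points are
the intersection of C with its Hessian curve, which has degree 3(d-2).
By Bezout, the total intersection number is d * 3(d-2) = 7 * 15 = 105.
For a general curve every flex is ordinary, so each contributes
multiplicity 1 to C·Hess(C), and the number of distinct inflection
points is 3d(d-2).
Inflection points = 3*7*(7-2) = 3*7*5 = 105

105


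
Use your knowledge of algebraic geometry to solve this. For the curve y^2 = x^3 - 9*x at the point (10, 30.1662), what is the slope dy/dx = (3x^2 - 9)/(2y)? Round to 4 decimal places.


Using implicit differentiation of y^2 = x^3 - 9*x:
2y * dy/dx = 3x^2 - 9
dy/dx = (3x^2 - 9)/(2y)
Numerator: 3*10^2 - 9 = 291
Denominator: 2*30.1662 = 60.3324
dy/dx = 291/60.3324 = 4.8233

4.8233


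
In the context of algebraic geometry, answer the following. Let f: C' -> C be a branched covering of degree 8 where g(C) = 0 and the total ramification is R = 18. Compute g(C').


Riemann-Hurwitz formula: 2g' - 2 = d(2g - 2) + R
Given: d = 8, g = 0, R = 18
2g' - 2 = 8*(2*0 - 2) + 18
2g' - 2 = 8*(-2) + 18
2g' - 2 = -16 + 18 = 2
2g' = 4
g' = 2

2


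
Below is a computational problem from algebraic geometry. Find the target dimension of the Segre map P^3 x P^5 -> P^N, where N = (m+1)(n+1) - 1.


The Segre embedding maps P^m x P^n into P^N via
all products of coordinates from each factor.
N = (m+1)(n+1) - 1
N = (3+1)(5+1) - 1
N = 4*6 - 1
N = 24 - 1 = 23

23


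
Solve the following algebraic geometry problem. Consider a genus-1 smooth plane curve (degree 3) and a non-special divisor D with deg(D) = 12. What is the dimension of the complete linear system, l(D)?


First, compute the genus of a smooth plane curve of degree 3:
g = (d-1)(d-2)/2 = (3-1)(3-2)/2 = 1
For a non-special divisor D (i.e., h^1(D) = 0), Riemann-Roch gives:
l(D) = deg(D) - g + 1
Since deg(D) = 12 >= 2g - 1 = 1, D is non-special.
l(D) = 12 - 1 + 1 = 12

12


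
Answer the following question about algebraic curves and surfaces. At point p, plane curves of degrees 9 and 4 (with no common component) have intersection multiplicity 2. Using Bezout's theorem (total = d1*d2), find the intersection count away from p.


By Bezout's theorem, the total intersection number is d1 * d2.
Total = 9 * 4 = 36
Intersection multiplicity at p = 2
Remaining intersections = 36 - 2 = 34

34


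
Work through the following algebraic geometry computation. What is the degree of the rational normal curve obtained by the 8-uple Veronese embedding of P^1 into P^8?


The rational normal curve in P^8 is the image of P^1 under the 8-uple Veronese.
A general hyperplane in P^8 pulls back to a degree-8 form on P^1, which has 8 zeros,
so the curve meets a general hyperplane in 8 points. Degree = 8.

8


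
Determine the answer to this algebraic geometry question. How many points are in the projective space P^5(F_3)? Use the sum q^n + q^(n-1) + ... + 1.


P^5(F_3) has (q^(n+1) - 1)/(q - 1) points.
= 3^5 + 3^4 + 3^3 + 3^2 + 3^1 + 3^0
= 243 + 81 + 27 + 9 + 3 + 1
= 364

364


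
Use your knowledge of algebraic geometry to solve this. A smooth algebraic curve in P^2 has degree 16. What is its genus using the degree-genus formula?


Using the genus formula for smooth plane curves:
g = (d-1)(d-2)/2
g = (16-1)(16-2)/2
g = 15*14/2
g = 210/2 = 105

105


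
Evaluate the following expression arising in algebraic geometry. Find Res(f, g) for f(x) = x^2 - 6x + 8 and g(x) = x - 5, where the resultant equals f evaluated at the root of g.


For Res(f, x - c), we evaluate f at x = c.
f(5) = 5^2 - 6*5 + 8
= 25 - 30 + 8
= -5 + 8 = 3
Res(f, g) = 3

3


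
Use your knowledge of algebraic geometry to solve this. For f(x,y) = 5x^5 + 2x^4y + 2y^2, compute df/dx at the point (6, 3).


df/dx = 5*5*x^4 + 4*2*x^3*y
At (6,3): 5*5*6^4 + 4*2*6^3*3
= 32400 + 5184
= 37584

37584


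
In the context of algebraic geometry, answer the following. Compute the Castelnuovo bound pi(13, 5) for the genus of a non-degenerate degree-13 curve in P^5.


Castelnuovo's bound: write d - 1 = m(r-1) + epsilon with 0 <= epsilon < r-1.
d - 1 = 13 - 1 = 12
r - 1 = 5 - 1 = 4
12 = 3*4 + 0, so m = 3, epsilon = 0
pi(d, r) = m(m-1)(r-1)/2 + m*epsilon
= 3*2*4/2 + 3*0
= 24/2 + 0
= 12 + 0 = 12

12


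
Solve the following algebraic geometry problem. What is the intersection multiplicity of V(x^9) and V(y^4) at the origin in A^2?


The intersection multiplicity of V(x^a) and V(y^b) at the origin is:
I(O; V(x^9), V(y^4)) = dim_k(k[x,y]/(x^9, y^4))
A basis for k[x,y]/(x^9, y^4) is the set of monomials x^i * y^j
where 0 <= i < 9 and 0 <= j < 4.
The number of such monomials is 9 * 4 = 36

36


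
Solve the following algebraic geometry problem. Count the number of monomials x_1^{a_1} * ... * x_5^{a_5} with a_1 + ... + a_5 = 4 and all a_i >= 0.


The number of degree-4 monomials in 5 variables is C(d+n-1, n-1).
= C(4+5-1, 5-1) = C(8, 4)
= 70

70


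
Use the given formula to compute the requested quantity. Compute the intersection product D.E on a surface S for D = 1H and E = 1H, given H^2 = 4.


Using bilinearity of the intersection pairing on a surface S:
(aH).(bH) = ab * (H.H)
We have H^2 = 4.
D.E = (1H).(1H) = 1*1*4
= 1*4
= 4

4


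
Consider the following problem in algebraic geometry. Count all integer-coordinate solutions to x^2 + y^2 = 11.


Systematically check integer values of x where x^2 <= 11.
For each valid x, check if 11 - x^2 is a perfect square.
Total integer solutions found: 0

0


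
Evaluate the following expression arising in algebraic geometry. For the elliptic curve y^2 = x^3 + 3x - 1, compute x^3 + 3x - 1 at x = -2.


Compute x^3 + 3x - 1 at x = -2:
x^3 = (-2)^3 = -8
3*x = 3*(-2) = -6
Sum: -8 - 6 - 1 = -15

-15


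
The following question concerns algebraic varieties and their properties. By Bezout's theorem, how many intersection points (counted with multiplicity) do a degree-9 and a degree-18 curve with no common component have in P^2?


Bezout's theorem states the intersection count equals the product of degrees.
Intersection count = 9 * 18 = 162

162


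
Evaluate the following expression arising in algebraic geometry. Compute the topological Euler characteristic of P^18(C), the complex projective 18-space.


The complex projective space P^18 has one cell in each even real dimension 0, 2, ..., 36.
The cohomology groups are H^{2k}(P^18) = Z for k = 0,...,18, and 0 otherwise.
Euler characteristic = sum of Betti numbers = 1 per even-dimensional cohomology group.
chi(P^18) = 18 + 1 = 19

19


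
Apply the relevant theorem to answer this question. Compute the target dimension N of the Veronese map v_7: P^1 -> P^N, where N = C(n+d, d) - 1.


The Veronese embedding v_d: P^n -> P^N maps each point to all
degree-d monomials in n+1 homogeneous coordinates.
N = C(n+d, d) - 1
N = C(1+7, 7) - 1
N = C(8, 7) - 1
C(8, 7) = 8
N = 8 - 1 = 7

7


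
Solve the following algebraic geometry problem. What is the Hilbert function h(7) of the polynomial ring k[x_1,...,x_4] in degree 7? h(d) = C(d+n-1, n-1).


The Hilbert function for the polynomial ring in 4 variables is:
h(d) = C(d+n-1, n-1)
h(7) = C(7+4-1, 4-1) = C(10, 3)
= 10! / (3! * 7!)
= 120

120


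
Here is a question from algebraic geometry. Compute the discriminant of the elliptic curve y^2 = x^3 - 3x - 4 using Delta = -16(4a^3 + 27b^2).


Compute each component:
4a^3 = 4*(-3)^3 = 4*(-27) = -108
27b^2 = 27*(-4)^2 = 27*16 = 432
4a^3 + 27b^2 = -108 + 432 = 324
Delta = -16*324 = -5184

-5184


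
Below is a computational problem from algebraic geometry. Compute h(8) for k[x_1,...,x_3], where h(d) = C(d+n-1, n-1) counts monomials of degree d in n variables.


The Hilbert function for the polynomial ring in 3 variables is:
h(d) = C(d+n-1, n-1)
h(8) = C(8+3-1, 3-1) = C(10, 2)
= 10! / (2! * 8!)
= 45

45


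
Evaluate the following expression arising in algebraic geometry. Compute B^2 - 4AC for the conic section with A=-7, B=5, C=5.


The discriminant of a conic Ax^2 + Bxy + Cy^2 + ... = 0 is B^2 - 4AC.
B^2 = 5^2 = 25
4AC = 4*(-7)*5 = -140
Discriminant = 25 + 140 = 165

165


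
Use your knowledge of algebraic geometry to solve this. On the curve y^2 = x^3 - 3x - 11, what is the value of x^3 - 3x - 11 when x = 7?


Compute x^3 - 3x - 11 at x = 7:
x^3 = 7^3 = 343
(-3)*x = (-3)*7 = -21
Sum: 343 - 21 - 11 = 311

311


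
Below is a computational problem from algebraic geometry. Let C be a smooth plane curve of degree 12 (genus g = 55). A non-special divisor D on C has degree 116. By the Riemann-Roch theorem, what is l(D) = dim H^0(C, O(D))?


First, compute the genus of a smooth plane curve of degree 12:
g = (d-1)(d-2)/2 = (12-1)(12-2)/2 = 55
For a non-special divisor D (i.e., h^1(D) = 0), Riemann-Roch gives:
l(D) = deg(D) - g + 1
Since deg(D) = 116 >= 2g - 1 = 109, D is non-special.
l(D) = 116 - 55 + 1 = 62

62


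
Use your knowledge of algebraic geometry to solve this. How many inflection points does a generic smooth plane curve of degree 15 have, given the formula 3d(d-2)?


For a general smooth plane curve C of degree d, the inflection points are
the intersection of C with its Hessian curve, which has degree 3(d-2).
By Bezout, the total intersection number is d * 3(d-2) = 15 * 39 = 585.
For a general curve every flex is ordinary, so each contributes
multiplicity 1 to C·Hess(C), and the number of distinct inflection
points is 3d(d-2).
Inflection points = 3*15*(15-2) = 3*15*13 = 585

585


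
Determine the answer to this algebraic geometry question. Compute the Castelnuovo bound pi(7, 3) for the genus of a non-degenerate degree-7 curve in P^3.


Castelnuovo's bound: write d - 1 = m(r-1) + epsilon with 0 <= epsilon < r-1.
d - 1 = 7 - 1 = 6
r - 1 = 3 - 1 = 2
6 = 3*2 + 0, so m = 3, epsilon = 0
pi(d, r) = m(m-1)(r-1)/2 + m*epsilon
= 3*2*2/2 + 3*0
= 12/2 + 0
= 6 + 0 = 6

6


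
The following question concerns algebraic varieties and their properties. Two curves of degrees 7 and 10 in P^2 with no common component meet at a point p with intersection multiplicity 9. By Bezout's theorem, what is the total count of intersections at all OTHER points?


By Bezout's theorem, the total intersection number is d1 * d2.
Total = 7 * 10 = 70
Intersection multiplicity at p = 9
Remaining intersections = 70 - 9 = 61

61


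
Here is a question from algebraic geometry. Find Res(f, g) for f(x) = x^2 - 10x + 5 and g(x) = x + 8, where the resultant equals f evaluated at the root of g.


For Res(f, x - c), we evaluate f at x = c.
f(-8) = (-8)^2 - 10*(-8) + 5
= 64 + 80 + 5
= 144 + 5 = 149
Res(f, g) = 149

149


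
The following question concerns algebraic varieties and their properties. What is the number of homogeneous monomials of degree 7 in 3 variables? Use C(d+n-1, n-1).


The number of degree-7 monomials in 3 variables is C(d+n-1, n-1).
= C(7+3-1, 3-1) = C(9, 2)
= 36

36


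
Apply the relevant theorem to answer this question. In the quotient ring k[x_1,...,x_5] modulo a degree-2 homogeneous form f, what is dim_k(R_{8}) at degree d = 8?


For R = k[x_1,...,x_n]/(f) with f homogeneous of degree e:
The Hilbert series is (1 - t^e)/(1 - t)^n.
So h(d) = C(d+n-1, n-1) - C(d-e+n-1, n-1) for d >= e.
With n=5, e=2, d=8:
C(8+5-1, 5-1) = C(12, 4) = 495
C(8-2+5-1, 5-1) = C(10, 4) = 210
h(8) = 495 - 210 = 285

285


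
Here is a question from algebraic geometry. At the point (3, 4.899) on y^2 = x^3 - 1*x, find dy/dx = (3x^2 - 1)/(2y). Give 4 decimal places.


Using implicit differentiation of y^2 = x^3 - 1*x:
2y * dy/dx = 3x^2 - 1
dy/dx = (3x^2 - 1)/(2y)
Numerator: 3*3^2 - 1 = 26
Denominator: 2*4.899 = 9.798
dy/dx = 26/9.798 = 2.6536

2.6536


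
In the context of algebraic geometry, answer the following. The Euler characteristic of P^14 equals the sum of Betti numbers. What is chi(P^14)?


The complex projective space P^14 has one cell in each even real dimension 0, 2, ..., 28.
The cohomology groups are H^{2k}(P^14) = Z for k = 0,...,14, and 0 otherwise.
Euler characteristic = sum of Betti numbers = 1 per even-dimensional cohomology group.
chi(P^14) = 14 + 1 = 15

15


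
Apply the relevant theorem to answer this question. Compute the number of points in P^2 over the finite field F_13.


P^2(F_13) has (q^(n+1) - 1)/(q - 1) points.
= 13^2 + 13^1 + 13^0
= 169 + 13 + 1
= 183

183


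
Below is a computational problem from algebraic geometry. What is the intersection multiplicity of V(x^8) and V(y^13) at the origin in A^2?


The intersection multiplicity of V(x^a) and V(y^b) at the origin is:
I(O; V(x^8), V(y^13)) = dim_k(k[x,y]/(x^8, y^13))
A basis for k[x,y]/(x^8, y^13) is the set of monomials x^i * y^j
where 0 <= i < 8 and 0 <= j < 13.
The number of such monomials is 8 * 13 = 104

104


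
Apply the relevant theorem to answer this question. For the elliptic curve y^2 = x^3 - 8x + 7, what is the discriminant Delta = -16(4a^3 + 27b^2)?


Compute each component:
4a^3 = 4*(-8)^3 = 4*(-512) = -2048
27b^2 = 27*7^2 = 27*49 = 1323
4a^3 + 27b^2 = -2048 + 1323 = -725
Delta = -16*(-725) = 11600

11600


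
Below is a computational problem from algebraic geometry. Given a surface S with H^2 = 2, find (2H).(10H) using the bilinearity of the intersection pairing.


Using bilinearity of the intersection pairing on a surface S:
(aH).(bH) = ab * (H.H)
We have H^2 = 2.
D.E = (2H).(10H) = 2*10*2
= 20*2
= 40

40


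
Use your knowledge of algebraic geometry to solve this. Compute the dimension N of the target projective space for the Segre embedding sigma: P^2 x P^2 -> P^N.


The Segre embedding maps P^m x P^n into P^N via
all products of coordinates from each factor.
N = (m+1)(n+1) - 1
N = (2+1)(2+1) - 1
N = 3*3 - 1
N = 9 - 1 = 8

8


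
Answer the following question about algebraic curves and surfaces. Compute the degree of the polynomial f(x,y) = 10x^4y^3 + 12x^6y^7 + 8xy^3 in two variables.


Examine each term for its total degree (sum of exponents).
  Term '10x^4y^3' has total degree 4+3 = 7.
  Term '12x^6y^7' has total degree 6+7 = 13.
  Term '8xy^3' has total degree 1+3 = 4.
The maximum total degree among all terms is 13.

13


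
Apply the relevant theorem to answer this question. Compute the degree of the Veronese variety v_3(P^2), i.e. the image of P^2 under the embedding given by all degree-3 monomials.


The Veronese variety v_3(P^2) has degree d^r.
d^r = 3^2 = 9

9


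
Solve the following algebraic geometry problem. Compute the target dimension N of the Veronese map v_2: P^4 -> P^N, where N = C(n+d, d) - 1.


The Veronese embedding v_d: P^n -> P^N maps each point to all
degree-d monomials in n+1 homogeneous coordinates.
N = C(n+d, d) - 1
N = C(4+2, 2) - 1
N = C(6, 2) - 1
C(6, 2) = 15
N = 15 - 1 = 14

14


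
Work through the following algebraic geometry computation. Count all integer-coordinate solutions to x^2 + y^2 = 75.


Systematically check integer values of x where x^2 <= 75.
For each valid x, check if 75 - x^2 is a perfect square.
Total integer solutions found: 0

0


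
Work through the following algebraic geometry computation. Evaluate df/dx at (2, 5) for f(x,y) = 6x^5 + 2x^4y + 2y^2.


df/dx = 5*6*x^4 + 4*2*x^3*y
At (2,5): 5*6*2^4 + 4*2*2^3*5
= 480 + 320
= 800

800


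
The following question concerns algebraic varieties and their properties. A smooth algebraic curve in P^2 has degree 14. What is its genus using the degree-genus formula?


Using the genus formula for smooth plane curves:
g = (d-1)(d-2)/2
g = (14-1)(14-2)/2
g = 13*12/2
g = 156/2 = 78

78


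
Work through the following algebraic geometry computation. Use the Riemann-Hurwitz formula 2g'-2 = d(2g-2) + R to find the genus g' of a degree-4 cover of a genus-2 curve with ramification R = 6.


Riemann-Hurwitz formula: 2g' - 2 = d(2g - 2) + R
Given: d = 4, g = 2, R = 6
2g' - 2 = 4*(2*2 - 2) + 6
2g' - 2 = 4*2 + 6
2g' - 2 = 8 + 6 = 14
2g' = 16
g' = 8

8


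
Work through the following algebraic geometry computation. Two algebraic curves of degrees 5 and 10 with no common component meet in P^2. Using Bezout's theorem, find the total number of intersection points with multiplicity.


Bezout's theorem states the intersection count equals the product of degrees.
Intersection count = 5 * 10 = 50

50


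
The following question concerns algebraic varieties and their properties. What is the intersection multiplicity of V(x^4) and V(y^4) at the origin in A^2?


The intersection multiplicity of V(x^a) and V(y^b) at the origin is:
I(O; V(x^4), V(y^4)) = dim_k(k[x,y]/(x^4, y^4))
A basis for k[x,y]/(x^4, y^4) is the set of monomials x^i * y^j
where 0 <= i < 4 and 0 <= j < 4.
The number of such monomials is 4 * 4 = 16

16


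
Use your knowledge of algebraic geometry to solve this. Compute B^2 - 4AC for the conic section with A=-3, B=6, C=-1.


The discriminant of a conic Ax^2 + Bxy + Cy^2 + ... = 0 is B^2 - 4AC.
B^2 = 6^2 = 36
4AC = 4*(-3)*(-1) = 12
Discriminant = 36 - 12 = 24

24


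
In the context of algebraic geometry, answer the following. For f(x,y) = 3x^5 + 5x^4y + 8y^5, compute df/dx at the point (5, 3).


df/dx = 5*3*x^4 + 4*5*x^3*y
At (5,3): 5*3*5^4 + 4*5*5^3*3
= 9375 + 7500
= 16875

16875


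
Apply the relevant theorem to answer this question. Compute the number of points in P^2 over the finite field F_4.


P^2(F_4) has (q^(n+1) - 1)/(q - 1) points.
= 4^2 + 4^1 + 4^0
= 16 + 4 + 1
= 21

21


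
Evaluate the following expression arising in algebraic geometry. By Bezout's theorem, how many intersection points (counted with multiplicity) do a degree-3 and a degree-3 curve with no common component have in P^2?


Bezout's theorem states the intersection count equals the product of degrees.
Intersection count = 3 * 3 = 9

9


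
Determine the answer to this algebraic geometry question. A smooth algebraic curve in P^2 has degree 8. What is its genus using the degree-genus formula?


Using the genus formula for smooth plane curves:
g = (d-1)(d-2)/2
g = (8-1)(8-2)/2
g = 7*6/2
g = 42/2 = 21

21


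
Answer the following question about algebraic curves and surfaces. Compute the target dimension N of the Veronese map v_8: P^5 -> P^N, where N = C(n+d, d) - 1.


The Veronese embedding v_d: P^n -> P^N maps each point to all
degree-d monomials in n+1 homogeneous coordinates.
N = C(n+d, d) - 1
N = C(5+8, 8) - 1
N = C(13, 8) - 1
C(13, 8) = 1287
N = 1287 - 1 = 1286

1286


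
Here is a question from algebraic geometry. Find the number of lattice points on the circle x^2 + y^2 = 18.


Systematically check integer values of x where x^2 <= 18.
For each valid x, check if 18 - x^2 is a perfect square.
x=3: 18 - 9 = 9, sqrt = 3 (valid)
Total integer solutions found: 4

4


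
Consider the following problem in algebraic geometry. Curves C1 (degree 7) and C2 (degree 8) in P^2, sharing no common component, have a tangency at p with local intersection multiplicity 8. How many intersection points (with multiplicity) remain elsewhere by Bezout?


By Bezout's theorem, the total intersection number is d1 * d2.
Total = 7 * 8 = 56
Intersection multiplicity at p = 8
Remaining intersections = 56 - 8 = 48

48


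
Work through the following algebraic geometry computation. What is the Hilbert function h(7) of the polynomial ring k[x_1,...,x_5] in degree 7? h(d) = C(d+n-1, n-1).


The Hilbert function for the polynomial ring in 5 variables is:
h(d) = C(d+n-1, n-1)
h(7) = C(7+5-1, 5-1) = C(11, 4)
= 11! / (4! * 7!)
= 330

330


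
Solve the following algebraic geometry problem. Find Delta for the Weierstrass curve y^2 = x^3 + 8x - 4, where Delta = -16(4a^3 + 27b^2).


Compute each component:
4a^3 = 4*8^3 = 4*512 = 2048
27b^2 = 27*(-4)^2 = 27*16 = 432
4a^3 + 27b^2 = 2048 + 432 = 2480
Delta = -16*2480 = -39680

-39680


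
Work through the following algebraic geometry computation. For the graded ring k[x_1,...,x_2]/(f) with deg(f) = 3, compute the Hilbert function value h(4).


For R = k[x_1,...,x_n]/(f) with f homogeneous of degree e:
The Hilbert series is (1 - t^e)/(1 - t)^n.
So h(d) = C(d+n-1, n-1) - C(d-e+n-1, n-1) for d >= e.
With n=2, e=3, d=4:
C(4+2-1, 2-1) = C(5, 1) = 5
C(4-3+2-1, 2-1) = C(2, 1) = 2
h(4) = 5 - 2 = 3

3


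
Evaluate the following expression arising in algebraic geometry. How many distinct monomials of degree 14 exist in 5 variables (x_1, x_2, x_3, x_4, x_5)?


The number of degree-14 monomials in 5 variables is C(d+n-1, n-1).
= C(14+5-1, 5-1) = C(18, 4)
= 3060

3060


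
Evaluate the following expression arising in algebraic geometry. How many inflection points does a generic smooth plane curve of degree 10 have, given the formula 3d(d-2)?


For a general smooth plane curve C of degree d, the inflection points are
the intersection of C with its Hessian curve, which has degree 3(d-2).
By Bezout, the total intersection number is d * 3(d-2) = 10 * 24 = 240.
For a general curve every flex is ordinary, so each contributes
multiplicity 1 to C·Hess(C), and the number of distinct inflection
points is 3d(d-2).
Inflection points = 3*10*(10-2) = 3*10*8 = 240

240


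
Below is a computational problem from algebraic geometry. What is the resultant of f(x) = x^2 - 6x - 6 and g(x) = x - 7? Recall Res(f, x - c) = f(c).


For Res(f, x - c), we evaluate f at x = c.
f(7) = 7^2 - 6*7 - 6
= 49 - 42 - 6
= 7 - 6 = 1
Res(f, g) = 1

1


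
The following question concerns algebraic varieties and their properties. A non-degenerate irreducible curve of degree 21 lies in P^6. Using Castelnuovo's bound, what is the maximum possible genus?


Castelnuovo's bound: write d - 1 = m(r-1) + epsilon with 0 <= epsilon < r-1.
d - 1 = 21 - 1 = 20
r - 1 = 6 - 1 = 5
20 = 4*5 + 0, so m = 4, epsilon = 0
pi(d, r) = m(m-1)(r-1)/2 + m*epsilon
= 4*3*5/2 + 4*0
= 60/2 + 0
= 30 + 0 = 30

30


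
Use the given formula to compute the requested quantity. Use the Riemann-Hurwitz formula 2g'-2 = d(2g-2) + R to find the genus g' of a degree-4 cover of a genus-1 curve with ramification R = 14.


Riemann-Hurwitz formula: 2g' - 2 = d(2g - 2) + R
Given: d = 4, g = 1, R = 14
2g' - 2 = 4*(2*1 - 2) + 14
2g' - 2 = 4*0 + 14
2g' - 2 = 0 + 14 = 14
2g' = 16
g' = 8

8


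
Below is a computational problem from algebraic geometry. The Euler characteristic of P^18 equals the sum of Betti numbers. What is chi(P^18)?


The complex projective space P^18 has one cell in each even real dimension 0, 2, ..., 36.
The cohomology groups are H^{2k}(P^18) = Z for k = 0,...,18, and 0 otherwise.
Euler characteristic = sum of Betti numbers = 1 per even-dimensional cohomology group.
chi(P^18) = 18 + 1 = 19

19


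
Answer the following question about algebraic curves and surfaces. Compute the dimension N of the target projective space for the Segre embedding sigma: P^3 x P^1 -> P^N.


The Segre embedding maps P^m x P^n into P^N via
all products of coordinates from each factor.
N = (m+1)(n+1) - 1
N = (3+1)(1+1) - 1
N = 4*2 - 1
N = 8 - 1 = 7

7


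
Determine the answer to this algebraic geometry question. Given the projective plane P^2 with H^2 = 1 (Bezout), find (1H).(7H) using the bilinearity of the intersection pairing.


Using bilinearity of the intersection pairing on the projective plane P^2:
(aH).(bH) = ab * (H.H)
We have H^2 = 1 (Bezout).
D.E = (1H).(7H) = 1*7*1
= 7*1
= 7

7
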